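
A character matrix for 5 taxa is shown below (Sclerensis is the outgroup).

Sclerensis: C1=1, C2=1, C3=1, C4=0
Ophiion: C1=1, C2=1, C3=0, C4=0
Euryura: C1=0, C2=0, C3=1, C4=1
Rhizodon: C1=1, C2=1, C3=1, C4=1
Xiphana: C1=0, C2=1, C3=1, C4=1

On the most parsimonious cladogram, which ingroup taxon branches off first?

Character polarity is set by the outgroup: the derived state is whichever differs from the outgroup's state, so for C1, C2, C3 the derived state is '0', and for the remaining characters it is '1'.
C1: derived state '0' in Euryura and Xiphana only — synapomorphy for {Euryura, Xiphana}.
C2: derived state '0' in Euryura only — an autapomorphy, so it tells us nothing about relationships among taxa.
C3: derived state '0' in Ophiion only — an autapomorphy, so it tells us nothing about relationships among taxa.
Only Euryura, Rhizodon, and Xiphana show the derived state '1' for C4, supporting them as a clade.
Most parsimonious ingroup topology: (Ophiion,((Euryura,Xiphana),Rhizodon)).
Ophiion is sister to the clade containing all other ingroup taxa, so it is the earliest-diverging (most basal) ingroup lineage.

Ophiion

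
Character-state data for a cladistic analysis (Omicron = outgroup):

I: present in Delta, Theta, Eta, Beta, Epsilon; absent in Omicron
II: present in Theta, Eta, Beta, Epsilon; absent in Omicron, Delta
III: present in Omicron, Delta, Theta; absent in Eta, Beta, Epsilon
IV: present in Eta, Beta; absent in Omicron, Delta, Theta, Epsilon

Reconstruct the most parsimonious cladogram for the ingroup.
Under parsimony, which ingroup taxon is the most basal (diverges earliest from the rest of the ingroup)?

Character polarity is set by the outgroup: the derived state is whichever differs from the outgroup's state, so for III the derived state is 'absent', and for the remaining characters it is 'present'.
All ingroup taxa share the derived state 'present' for I; it defines the ingroup but does not resolve relationships within it.
II: derived state 'present' in Beta, Epsilon, Eta, and Theta only — synapomorphy for {Beta, Epsilon, Eta, Theta}.
III: derived state 'absent' in Beta, Epsilon, and Eta only — synapomorphy for {Beta, Epsilon, Eta}.
IV (derived state 'present') is shared by Beta and Eta — a synapomorphy uniting that clade.
Most parsimonious ingroup topology: (Delta,(Theta,((Eta,Beta),Epsilon))).
Delta is sister to the clade containing all other ingroup taxa, so it is the earliest-diverging (most basal) ingroup lineage.

Delta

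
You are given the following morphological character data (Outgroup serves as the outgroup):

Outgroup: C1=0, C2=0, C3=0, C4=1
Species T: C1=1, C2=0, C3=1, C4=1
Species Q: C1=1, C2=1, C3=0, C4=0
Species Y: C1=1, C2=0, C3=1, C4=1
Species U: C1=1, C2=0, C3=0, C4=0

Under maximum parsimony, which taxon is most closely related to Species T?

Species Y

Character polarity is set by the outgroup: the derived state is whichever differs from the outgroup's state, so for C4 the derived state is '0', and for the remaining characters it is '1'.
All ingroup taxa share the derived state '1' for C1; it defines the ingroup but does not resolve relationships within it.
C2: derived state '1' in Species Q only — an autapomorphy, so it tells us nothing about relationships among taxa.
C3 (derived state '1') is shared by Species T and Species Y — a synapomorphy uniting that clade.
C4: derived state '0' in Species Q and Species U only — synapomorphy for {Species Q, Species U}.
Most parsimonious ingroup topology: ((Species T,Species Y),(Species Q,Species U)).
Species T and Species Y form a cherry on this tree, so they are sister taxa.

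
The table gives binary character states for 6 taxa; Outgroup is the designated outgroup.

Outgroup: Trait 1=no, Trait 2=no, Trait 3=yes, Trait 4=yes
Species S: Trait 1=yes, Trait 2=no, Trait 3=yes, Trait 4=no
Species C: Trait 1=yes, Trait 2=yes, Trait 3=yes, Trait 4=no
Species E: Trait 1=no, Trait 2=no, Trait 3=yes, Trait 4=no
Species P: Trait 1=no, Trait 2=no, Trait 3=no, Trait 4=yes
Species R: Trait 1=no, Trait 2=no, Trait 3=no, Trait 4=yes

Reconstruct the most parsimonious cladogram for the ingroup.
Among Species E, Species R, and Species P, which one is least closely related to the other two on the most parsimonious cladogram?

Species E

Character polarity is set by the outgroup: the derived state is whichever differs from the outgroup's state, so for Trait 3, Trait 4 the derived state is 'no', and for the remaining characters it is 'yes'.
Trait 1: derived state 'yes' in Species C and Species S only — synapomorphy for {Species C, Species S}.
Trait 2 (derived state 'yes') is unique to Species C (autapomorphy; uninformative for grouping).
Only Species P and Species R show the derived state 'no' for Trait 3, supporting them as a clade.
Trait 4: derived state 'no' in Species C, Species E, and Species S only — synapomorphy for {Species C, Species E, Species S}.
Most parsimonious ingroup topology: (((Species S,Species C),Species E),(Species P,Species R)).
Species R and Species P share a more recent common ancestor with each other than either does with Species E, so Species E is the least closely related of the three.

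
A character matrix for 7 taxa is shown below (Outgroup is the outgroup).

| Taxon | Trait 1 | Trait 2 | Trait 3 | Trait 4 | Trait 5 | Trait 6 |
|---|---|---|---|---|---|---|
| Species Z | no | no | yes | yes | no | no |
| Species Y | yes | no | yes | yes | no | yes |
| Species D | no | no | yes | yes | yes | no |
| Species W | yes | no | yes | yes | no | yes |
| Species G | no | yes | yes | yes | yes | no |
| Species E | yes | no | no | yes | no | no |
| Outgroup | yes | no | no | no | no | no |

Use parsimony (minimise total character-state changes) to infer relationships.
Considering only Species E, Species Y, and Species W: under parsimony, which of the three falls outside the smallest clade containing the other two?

Character polarity is set by the outgroup: the derived state is whichever differs from the outgroup's state, so for Trait 1 the derived state is 'no', and for the remaining characters it is 'yes'.
Trait 1 (derived state 'no') is shared by Species D, Species G, and Species Z — a synapomorphy uniting that clade.
Trait 2 (derived state 'yes') is unique to Species G (autapomorphy; uninformative for grouping).
Only Species D, Species G, Species W, Species Y, and Species Z show the derived state 'yes' for Trait 3, supporting them as a clade.
All ingroup taxa share the derived state 'yes' for Trait 4; it defines the ingroup but does not resolve relationships within it.
Trait 5 (derived state 'yes') is shared by Species D and Species G — a synapomorphy uniting that clade.
Trait 6 (derived state 'yes') is shared by Species W and Species Y — a synapomorphy uniting that clade.
Most parsimonious ingroup topology: (((Species Z,(Species D,Species G)),(Species Y,Species W)),Species E).
Species W and Species Y share a more recent common ancestor with each other than either does with Species E, so Species E is the least closely related of the three.

Species E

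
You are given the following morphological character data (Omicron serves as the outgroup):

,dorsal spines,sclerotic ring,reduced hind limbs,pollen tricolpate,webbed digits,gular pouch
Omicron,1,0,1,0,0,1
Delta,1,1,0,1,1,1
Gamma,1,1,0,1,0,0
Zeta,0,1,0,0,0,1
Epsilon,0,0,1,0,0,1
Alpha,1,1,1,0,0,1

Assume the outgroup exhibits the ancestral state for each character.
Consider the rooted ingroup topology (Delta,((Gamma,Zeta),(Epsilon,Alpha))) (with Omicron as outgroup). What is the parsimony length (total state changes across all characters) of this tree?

Map each character onto (Delta,((Gamma,Zeta),(Epsilon,Alpha))) (rooted by Omicron) and count the minimum state changes it requires (Fitch parsimony):
dorsal spines: 2; sclerotic ring: 2; reduced hind limbs: 2; pollen tricolpate: 2; webbed digits: 1; gular pouch: 1.
Total tree length = 10.

10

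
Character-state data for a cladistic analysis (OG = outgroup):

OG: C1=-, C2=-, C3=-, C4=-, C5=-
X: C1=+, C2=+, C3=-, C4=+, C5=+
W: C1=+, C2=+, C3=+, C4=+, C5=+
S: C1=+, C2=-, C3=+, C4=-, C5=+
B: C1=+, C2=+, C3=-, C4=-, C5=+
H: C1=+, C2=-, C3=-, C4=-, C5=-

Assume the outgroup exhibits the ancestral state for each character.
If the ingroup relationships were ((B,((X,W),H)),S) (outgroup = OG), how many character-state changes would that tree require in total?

8

Map each character onto ((B,((X,W),H)),S) (rooted by OG) and count the minimum state changes it requires (Fitch parsimony):
C1: 1; C2: 2; C3: 2; C4: 1; C5: 2.
Total tree length = 8.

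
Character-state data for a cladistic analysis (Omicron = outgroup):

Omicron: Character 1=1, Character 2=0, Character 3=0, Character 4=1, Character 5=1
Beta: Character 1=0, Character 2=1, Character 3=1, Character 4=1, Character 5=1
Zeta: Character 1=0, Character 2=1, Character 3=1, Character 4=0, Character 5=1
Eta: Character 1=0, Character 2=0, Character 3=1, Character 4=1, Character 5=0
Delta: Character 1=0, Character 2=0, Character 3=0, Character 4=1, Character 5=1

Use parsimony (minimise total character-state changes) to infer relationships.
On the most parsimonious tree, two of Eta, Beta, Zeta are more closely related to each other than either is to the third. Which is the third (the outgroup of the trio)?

Character polarity is set by the outgroup: the derived state is whichever differs from the outgroup's state, so for Character 1, Character 4, Character 5 the derived state is '0', and for the remaining characters it is '1'.
All ingroup taxa share the derived state '0' for Character 1; it defines the ingroup but does not resolve relationships within it.
Character 2 (derived state '1') is shared by Beta and Zeta — a synapomorphy uniting that clade.
Character 3 (derived state '1') is shared by Beta, Eta, and Zeta — a synapomorphy uniting that clade.
Character 4: derived state '0' in Zeta only — an autapomorphy, so it tells us nothing about relationships among taxa.
Character 5 (derived state '0') is unique to Eta (autapomorphy; uninformative for grouping).
Most parsimonious ingroup topology: (((Beta,Zeta),Eta),Delta).
Beta and Zeta share a more recent common ancestor with each other than either does with Eta, so Eta is the least closely related of the three.

Eta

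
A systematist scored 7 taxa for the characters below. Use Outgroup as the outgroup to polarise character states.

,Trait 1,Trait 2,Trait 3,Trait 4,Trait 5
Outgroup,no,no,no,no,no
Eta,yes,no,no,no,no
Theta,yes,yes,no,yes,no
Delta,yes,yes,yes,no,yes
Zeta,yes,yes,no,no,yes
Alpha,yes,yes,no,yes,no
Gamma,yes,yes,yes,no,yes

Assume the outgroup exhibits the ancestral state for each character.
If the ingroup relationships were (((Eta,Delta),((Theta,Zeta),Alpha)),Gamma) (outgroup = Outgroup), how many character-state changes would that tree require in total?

10

Map each character onto (((Eta,Delta),((Theta,Zeta),Alpha)),Gamma) (rooted by Outgroup) and count the minimum state changes it requires (Fitch parsimony):
Trait 1: 1; Trait 2: 2; Trait 3: 2; Trait 4: 2; Trait 5: 3.
Total tree length = 10.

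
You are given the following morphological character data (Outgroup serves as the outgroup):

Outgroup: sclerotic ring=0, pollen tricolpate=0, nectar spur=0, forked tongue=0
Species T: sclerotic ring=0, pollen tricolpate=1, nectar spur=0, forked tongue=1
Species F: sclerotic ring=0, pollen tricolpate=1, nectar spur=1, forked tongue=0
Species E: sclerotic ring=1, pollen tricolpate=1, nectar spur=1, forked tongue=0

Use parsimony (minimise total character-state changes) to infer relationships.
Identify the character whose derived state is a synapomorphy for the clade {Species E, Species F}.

The outgroup has state '0' for every character, so '1' is the derived state throughout.
sclerotic ring: derived state '1' in Species E only — an autapomorphy, so it tells us nothing about relationships among taxa.
All ingroup taxa share the derived state '1' for pollen tricolpate; it defines the ingroup but does not resolve relationships within it.
Only Species E and Species F show the derived state '1' for nectar spur, supporting them as a clade.
forked tongue: derived state '1' in Species T only — an autapomorphy, so it tells us nothing about relationships among taxa.
Most parsimonious ingroup topology: (Species T,(Species F,Species E)).
The clade {Species E, Species F} is supported by nectar spur: its derived state '1' occurs in exactly those taxa and in no other taxon (including the outgroup).

nectar spur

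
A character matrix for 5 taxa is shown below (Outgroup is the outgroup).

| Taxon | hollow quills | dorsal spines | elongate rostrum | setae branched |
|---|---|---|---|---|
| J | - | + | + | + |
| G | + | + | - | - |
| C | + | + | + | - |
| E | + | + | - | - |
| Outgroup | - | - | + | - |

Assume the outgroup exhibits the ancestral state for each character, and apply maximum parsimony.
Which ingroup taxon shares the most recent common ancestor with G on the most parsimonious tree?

Character polarity is set by the outgroup: the derived state is whichever differs from the outgroup's state, so for elongate rostrum the derived state is '-', and for the remaining characters it is '+'.
hollow quills: derived state '+' in C, E, and G only — synapomorphy for {C, E, G}.
All ingroup taxa share the derived state '+' for dorsal spines; it defines the ingroup but does not resolve relationships within it.
elongate rostrum (derived state '-') is shared by E and G — a synapomorphy uniting that clade.
setae branched: derived state '+' in J only — an autapomorphy, so it tells us nothing about relationships among taxa.
Most parsimonious ingroup topology: (((E,G),C),J).
G and E form a cherry on this tree, so they are sister taxa.

E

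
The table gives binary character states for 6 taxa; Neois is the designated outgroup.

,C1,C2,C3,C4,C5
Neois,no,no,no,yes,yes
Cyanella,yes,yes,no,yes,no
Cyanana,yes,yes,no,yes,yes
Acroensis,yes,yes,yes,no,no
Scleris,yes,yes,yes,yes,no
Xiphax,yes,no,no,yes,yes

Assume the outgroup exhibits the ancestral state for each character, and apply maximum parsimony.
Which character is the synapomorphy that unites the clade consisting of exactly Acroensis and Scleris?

Character polarity is set by the outgroup: the derived state is whichever differs from the outgroup's state, so for C4, C5 the derived state is 'no', and for the remaining characters it is 'yes'.
C1 (derived state 'yes') is shared by all ingroup taxa — unites the whole ingroup.
C2: derived state 'yes' in Acroensis, Cyanana, Cyanella, and Scleris only — synapomorphy for {Acroensis, Cyanana, Cyanella, Scleris}.
Only Acroensis and Scleris show the derived state 'yes' for C3, supporting them as a clade.
C4: derived state 'no' in Acroensis only — an autapomorphy, so it tells us nothing about relationships among taxa.
C5 (derived state 'no') is shared by Acroensis, Cyanella, and Scleris — a synapomorphy uniting that clade.
Most parsimonious ingroup topology: (((Cyanella,(Acroensis,Scleris)),Cyanana),Xiphax).
The clade {Acroensis, Scleris} is supported by C3: its derived state 'yes' occurs in exactly those taxa and in no other taxon (including the outgroup).

C3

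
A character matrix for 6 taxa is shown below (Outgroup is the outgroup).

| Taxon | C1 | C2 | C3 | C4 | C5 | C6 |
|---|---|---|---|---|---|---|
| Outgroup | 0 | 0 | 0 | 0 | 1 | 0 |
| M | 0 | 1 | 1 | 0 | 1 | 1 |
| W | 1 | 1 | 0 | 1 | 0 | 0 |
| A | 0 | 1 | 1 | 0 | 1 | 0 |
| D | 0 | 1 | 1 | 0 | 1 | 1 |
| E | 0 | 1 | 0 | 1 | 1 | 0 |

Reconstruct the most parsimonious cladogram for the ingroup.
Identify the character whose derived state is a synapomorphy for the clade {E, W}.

Character polarity is set by the outgroup: the derived state is whichever differs from the outgroup's state, so for C5 the derived state is '0', and for the remaining characters it is '1'.
C1: derived state '1' in W only — an autapomorphy, so it tells us nothing about relationships among taxa.
All ingroup taxa share the derived state '1' for C2; it defines the ingroup but does not resolve relationships within it.
C3: derived state '1' in A, D, and M only — synapomorphy for {A, D, M}.
C4: derived state '1' in E and W only — synapomorphy for {E, W}.
C5: derived state '0' in W only — an autapomorphy, so it tells us nothing about relationships among taxa.
C6 (derived state '1') is shared by D and M — a synapomorphy uniting that clade.
Most parsimonious ingroup topology: (((M,D),A),(W,E)).
The clade {E, W} is supported by C4: its derived state '1' occurs in exactly those taxa and in no other taxon (including the outgroup).

C4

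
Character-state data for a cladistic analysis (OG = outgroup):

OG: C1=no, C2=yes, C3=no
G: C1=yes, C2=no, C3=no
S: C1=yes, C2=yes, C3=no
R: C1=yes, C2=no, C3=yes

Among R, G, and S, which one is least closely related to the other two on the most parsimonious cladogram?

S

Character polarity is set by the outgroup: the derived state is whichever differs from the outgroup's state, so for C2 the derived state is 'no', and for the remaining characters it is 'yes'.
C1 (derived state 'yes') is shared by all ingroup taxa — unites the whole ingroup.
C2 (derived state 'no') is shared by G and R — a synapomorphy uniting that clade.
C3: derived state 'yes' in R only — an autapomorphy, so it tells us nothing about relationships among taxa.
Most parsimonious ingroup topology: ((G,R),S).
R and G share a more recent common ancestor with each other than either does with S, so S is the least closely related of the three.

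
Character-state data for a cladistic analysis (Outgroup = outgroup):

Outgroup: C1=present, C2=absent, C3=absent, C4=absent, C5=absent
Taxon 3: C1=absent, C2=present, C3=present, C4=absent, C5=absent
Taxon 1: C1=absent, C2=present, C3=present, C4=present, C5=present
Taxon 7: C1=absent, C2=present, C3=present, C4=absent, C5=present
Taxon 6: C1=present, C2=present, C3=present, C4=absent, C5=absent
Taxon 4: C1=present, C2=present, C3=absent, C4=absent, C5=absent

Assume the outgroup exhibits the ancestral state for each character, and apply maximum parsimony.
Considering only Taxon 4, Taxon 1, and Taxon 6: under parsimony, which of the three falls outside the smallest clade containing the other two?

Character polarity is set by the outgroup: the derived state is whichever differs from the outgroup's state, so for C1 the derived state is 'absent', and for the remaining characters it is 'present'.
Only Taxon 1, Taxon 3, and Taxon 7 show the derived state 'absent' for C1, supporting them as a clade.
All ingroup taxa share the derived state 'present' for C2; it defines the ingroup but does not resolve relationships within it.
Only Taxon 1, Taxon 3, Taxon 6, and Taxon 7 show the derived state 'present' for C3, supporting them as a clade.
C4: derived state 'present' in Taxon 1 only — an autapomorphy, so it tells us nothing about relationships among taxa.
C5: derived state 'present' in Taxon 1 and Taxon 7 only — synapomorphy for {Taxon 1, Taxon 7}.
Most parsimonious ingroup topology: (((Taxon 3,(Taxon 1,Taxon 7)),Taxon 6),Taxon 4).
Taxon 6 and Taxon 1 share a more recent common ancestor with each other than either does with Taxon 4, so Taxon 4 is the least closely related of the three.

Taxon 4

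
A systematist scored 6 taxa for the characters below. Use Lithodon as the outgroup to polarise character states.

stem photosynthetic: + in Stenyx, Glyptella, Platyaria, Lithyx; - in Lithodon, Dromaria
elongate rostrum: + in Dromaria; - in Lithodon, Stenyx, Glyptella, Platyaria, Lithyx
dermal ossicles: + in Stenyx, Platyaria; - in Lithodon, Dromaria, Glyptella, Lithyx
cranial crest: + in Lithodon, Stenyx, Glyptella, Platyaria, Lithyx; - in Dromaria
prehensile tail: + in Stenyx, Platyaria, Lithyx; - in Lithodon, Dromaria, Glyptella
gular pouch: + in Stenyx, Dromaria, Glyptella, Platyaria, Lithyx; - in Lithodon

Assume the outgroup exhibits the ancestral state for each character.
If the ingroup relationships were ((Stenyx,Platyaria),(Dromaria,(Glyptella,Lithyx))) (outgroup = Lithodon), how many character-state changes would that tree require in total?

Map each character onto ((Stenyx,Platyaria),(Dromaria,(Glyptella,Lithyx))) (rooted by Lithodon) and count the minimum state changes it requires (Fitch parsimony):
stem photosynthetic: 2; elongate rostrum: 1; dermal ossicles: 1; cranial crest: 1; prehensile tail: 2; gular pouch: 1.
Total tree length = 8.

8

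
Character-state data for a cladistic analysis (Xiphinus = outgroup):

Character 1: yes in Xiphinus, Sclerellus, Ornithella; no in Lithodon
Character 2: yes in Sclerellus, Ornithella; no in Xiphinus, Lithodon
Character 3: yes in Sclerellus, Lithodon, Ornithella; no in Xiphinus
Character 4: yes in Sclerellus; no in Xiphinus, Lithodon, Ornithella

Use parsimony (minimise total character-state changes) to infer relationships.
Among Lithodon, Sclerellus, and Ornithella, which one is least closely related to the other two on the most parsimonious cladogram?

Lithodon

Character polarity is set by the outgroup: the derived state is whichever differs from the outgroup's state, so for Character 1 the derived state is 'no', and for the remaining characters it is 'yes'.
Character 1: derived state 'no' in Lithodon only — an autapomorphy, so it tells us nothing about relationships among taxa.
Character 2: derived state 'yes' in Ornithella and Sclerellus only — synapomorphy for {Ornithella, Sclerellus}.
All ingroup taxa share the derived state 'yes' for Character 3; it defines the ingroup but does not resolve relationships within it.
Character 4: derived state 'yes' in Sclerellus only — an autapomorphy, so it tells us nothing about relationships among taxa.
Most parsimonious ingroup topology: ((Sclerellus,Ornithella),Lithodon).
Sclerellus and Ornithella share a more recent common ancestor with each other than either does with Lithodon, so Lithodon is the least closely related of the three.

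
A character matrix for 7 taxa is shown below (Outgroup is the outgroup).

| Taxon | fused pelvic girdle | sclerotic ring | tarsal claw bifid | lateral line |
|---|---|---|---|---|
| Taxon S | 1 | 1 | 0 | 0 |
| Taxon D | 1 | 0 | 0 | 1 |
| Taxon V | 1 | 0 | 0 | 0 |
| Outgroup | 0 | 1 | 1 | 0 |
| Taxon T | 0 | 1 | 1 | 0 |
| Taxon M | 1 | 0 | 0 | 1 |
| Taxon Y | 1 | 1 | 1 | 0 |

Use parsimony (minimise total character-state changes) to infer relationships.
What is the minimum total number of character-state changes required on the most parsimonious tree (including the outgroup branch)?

Character polarity is set by the outgroup: the derived state is whichever differs from the outgroup's state, so for sclerotic ring, tarsal claw bifid the derived state is '0', and for the remaining characters it is '1'.
fused pelvic girdle: derived state '1' in Taxon D, Taxon M, Taxon S, Taxon V, and Taxon Y only — synapomorphy for {Taxon D, Taxon M, Taxon S, Taxon V, Taxon Y}.
sclerotic ring (derived state '0') is shared by Taxon D, Taxon M, and Taxon V — a synapomorphy uniting that clade.
tarsal claw bifid (derived state '0') is shared by Taxon D, Taxon M, Taxon S, and Taxon V — a synapomorphy uniting that clade.
lateral line: derived state '1' in Taxon D and Taxon M only — synapomorphy for {Taxon D, Taxon M}.
Most parsimonious ingroup topology: ((((Taxon V,(Taxon D,Taxon M)),Taxon S),Taxon Y),Taxon T).
Changes per character on this tree: fused pelvic girdle: 1; sclerotic ring: 1; tarsal claw bifid: 1; lateral line: 1.
Total = 4.

4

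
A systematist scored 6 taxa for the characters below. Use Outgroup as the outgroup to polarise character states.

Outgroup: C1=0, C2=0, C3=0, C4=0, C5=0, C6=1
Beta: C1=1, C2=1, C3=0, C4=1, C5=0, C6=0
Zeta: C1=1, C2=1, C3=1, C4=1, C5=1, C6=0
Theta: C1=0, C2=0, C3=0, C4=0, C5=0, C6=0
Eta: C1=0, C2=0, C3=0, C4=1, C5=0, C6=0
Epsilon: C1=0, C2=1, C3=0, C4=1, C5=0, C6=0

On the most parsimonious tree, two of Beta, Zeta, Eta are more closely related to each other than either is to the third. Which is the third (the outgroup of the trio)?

Character polarity is set by the outgroup: the derived state is whichever differs from the outgroup's state, so for C6 the derived state is '0', and for the remaining characters it is '1'.
Only Beta and Zeta show the derived state '1' for C1, supporting them as a clade.
C2 (derived state '1') is shared by Beta, Epsilon, and Zeta — a synapomorphy uniting that clade.
C3 (derived state '1') is unique to Zeta (autapomorphy; uninformative for grouping).
Only Beta, Epsilon, Eta, and Zeta show the derived state '1' for C4, supporting them as a clade.
C5 (derived state '1') is unique to Zeta (autapomorphy; uninformative for grouping).
C6 (derived state '0') is shared by all ingroup taxa — unites the whole ingroup.
Most parsimonious ingroup topology: ((((Beta,Zeta),Epsilon),Eta),Theta).
Beta and Zeta share a more recent common ancestor with each other than either does with Eta, so Eta is the least closely related of the three.

Eta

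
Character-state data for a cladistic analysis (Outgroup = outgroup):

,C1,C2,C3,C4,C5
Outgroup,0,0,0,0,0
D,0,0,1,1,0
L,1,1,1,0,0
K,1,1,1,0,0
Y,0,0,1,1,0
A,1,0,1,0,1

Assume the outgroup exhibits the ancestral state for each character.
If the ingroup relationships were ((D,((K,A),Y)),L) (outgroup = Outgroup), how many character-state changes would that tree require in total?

8

Map each character onto ((D,((K,A),Y)),L) (rooted by Outgroup) and count the minimum state changes it requires (Fitch parsimony):
C1: 2; C2: 2; C3: 1; C4: 2; C5: 1.
Total tree length = 8.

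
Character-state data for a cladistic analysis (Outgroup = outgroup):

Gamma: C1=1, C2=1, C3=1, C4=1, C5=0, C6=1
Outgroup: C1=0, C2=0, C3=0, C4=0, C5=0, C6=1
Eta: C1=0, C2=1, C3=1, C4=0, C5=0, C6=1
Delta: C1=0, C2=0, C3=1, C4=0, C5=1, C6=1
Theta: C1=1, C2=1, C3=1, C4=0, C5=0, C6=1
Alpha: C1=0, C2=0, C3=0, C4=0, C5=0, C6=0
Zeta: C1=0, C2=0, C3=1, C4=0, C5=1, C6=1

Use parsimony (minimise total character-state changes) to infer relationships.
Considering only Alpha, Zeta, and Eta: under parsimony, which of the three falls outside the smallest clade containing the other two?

Alpha

Character polarity is set by the outgroup: the derived state is whichever differs from the outgroup's state, so for C6 the derived state is '0', and for the remaining characters it is '1'.
C1 (derived state '1') is shared by Gamma and Theta — a synapomorphy uniting that clade.
C2 (derived state '1') is shared by Eta, Gamma, and Theta — a synapomorphy uniting that clade.
Only Delta, Eta, Gamma, Theta, and Zeta show the derived state '1' for C3, supporting them as a clade.
C4: derived state '1' in Gamma only — an autapomorphy, so it tells us nothing about relationships among taxa.
C5: derived state '1' in Delta and Zeta only — synapomorphy for {Delta, Zeta}.
C6 (derived state '0') is unique to Alpha (autapomorphy; uninformative for grouping).
Most parsimonious ingroup topology: (((Zeta,Delta),((Theta,Gamma),Eta)),Alpha).
Zeta and Eta share a more recent common ancestor with each other than either does with Alpha, so Alpha is the least closely related of the three.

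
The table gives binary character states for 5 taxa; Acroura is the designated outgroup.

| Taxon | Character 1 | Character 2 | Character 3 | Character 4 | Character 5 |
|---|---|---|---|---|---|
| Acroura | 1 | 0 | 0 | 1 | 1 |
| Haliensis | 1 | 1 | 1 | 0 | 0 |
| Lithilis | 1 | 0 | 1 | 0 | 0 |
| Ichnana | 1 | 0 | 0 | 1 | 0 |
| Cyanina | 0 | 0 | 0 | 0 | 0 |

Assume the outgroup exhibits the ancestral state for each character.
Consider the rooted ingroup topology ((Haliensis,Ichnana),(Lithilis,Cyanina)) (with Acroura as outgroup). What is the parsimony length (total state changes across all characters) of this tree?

Map each character onto ((Haliensis,Ichnana),(Lithilis,Cyanina)) (rooted by Acroura) and count the minimum state changes it requires (Fitch parsimony):
Character 1: 1; Character 2: 1; Character 3: 2; Character 4: 2; Character 5: 1.
Total tree length = 7.

7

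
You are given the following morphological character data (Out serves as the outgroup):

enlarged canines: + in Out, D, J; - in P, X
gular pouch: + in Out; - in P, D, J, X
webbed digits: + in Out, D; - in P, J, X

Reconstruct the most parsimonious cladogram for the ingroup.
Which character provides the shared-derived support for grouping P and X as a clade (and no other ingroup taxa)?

The outgroup has state '+' for every character, so '-' is the derived state throughout.
Only P and X show the derived state '-' for enlarged canines, supporting them as a clade.
All ingroup taxa share the derived state '-' for gular pouch; it defines the ingroup but does not resolve relationships within it.
webbed digits: derived state '-' in J, P, and X only — synapomorphy for {J, P, X}.
Most parsimonious ingroup topology: (((P,X),J),D).
The clade {P, X} is supported by enlarged canines: its derived state '-' occurs in exactly those taxa and in no other taxon (including the outgroup).

enlarged canines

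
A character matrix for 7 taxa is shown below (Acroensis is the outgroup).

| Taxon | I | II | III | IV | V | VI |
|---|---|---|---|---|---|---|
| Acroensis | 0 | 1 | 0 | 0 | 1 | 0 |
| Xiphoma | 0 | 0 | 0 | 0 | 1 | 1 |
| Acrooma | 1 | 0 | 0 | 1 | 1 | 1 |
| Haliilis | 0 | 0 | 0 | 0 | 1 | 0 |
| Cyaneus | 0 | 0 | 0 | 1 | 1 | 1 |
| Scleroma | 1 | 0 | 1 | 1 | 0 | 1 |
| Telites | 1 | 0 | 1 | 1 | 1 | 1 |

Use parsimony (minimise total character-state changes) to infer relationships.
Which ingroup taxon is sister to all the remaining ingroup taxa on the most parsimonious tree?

Character polarity is set by the outgroup: the derived state is whichever differs from the outgroup's state, so for II, V the derived state is '0', and for the remaining characters it is '1'.
Only Acrooma, Scleroma, and Telites show the derived state '1' for I, supporting them as a clade.
II (derived state '0') is shared by all ingroup taxa — unites the whole ingroup.
III: derived state '1' in Scleroma and Telites only — synapomorphy for {Scleroma, Telites}.
IV (derived state '1') is shared by Acrooma, Cyaneus, Scleroma, and Telites — a synapomorphy uniting that clade.
V (derived state '0') is unique to Scleroma (autapomorphy; uninformative for grouping).
VI (derived state '1') is shared by Acrooma, Cyaneus, Scleroma, Telites, and Xiphoma — a synapomorphy uniting that clade.
Most parsimonious ingroup topology: ((Xiphoma,((Acrooma,(Scleroma,Telites)),Cyaneus)),Haliilis).
Haliilis is sister to the clade containing all other ingroup taxa, so it is the earliest-diverging (most basal) ingroup lineage.

Haliilis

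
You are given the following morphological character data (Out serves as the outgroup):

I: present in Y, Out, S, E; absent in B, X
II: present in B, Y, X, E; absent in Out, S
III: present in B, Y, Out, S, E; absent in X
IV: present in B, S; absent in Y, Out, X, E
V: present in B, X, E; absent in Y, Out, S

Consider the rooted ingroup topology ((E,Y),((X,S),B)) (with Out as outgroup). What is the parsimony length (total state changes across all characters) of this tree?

Map each character onto ((E,Y),((X,S),B)) (rooted by Out) and count the minimum state changes it requires (Fitch parsimony):
I: 2; II: 2; III: 1; IV: 2; V: 3.
Total tree length = 10.

10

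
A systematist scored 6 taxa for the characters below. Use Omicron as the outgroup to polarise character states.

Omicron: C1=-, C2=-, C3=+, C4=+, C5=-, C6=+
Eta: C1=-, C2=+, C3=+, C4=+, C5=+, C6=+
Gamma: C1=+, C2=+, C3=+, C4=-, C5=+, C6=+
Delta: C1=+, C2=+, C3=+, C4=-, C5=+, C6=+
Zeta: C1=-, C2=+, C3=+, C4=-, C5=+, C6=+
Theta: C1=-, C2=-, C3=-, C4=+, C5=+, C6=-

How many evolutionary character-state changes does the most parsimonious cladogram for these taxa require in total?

Character polarity is set by the outgroup: the derived state is whichever differs from the outgroup's state, so for C3, C4, C6 the derived state is '-', and for the remaining characters it is '+'.
C1: derived state '+' in Delta and Gamma only — synapomorphy for {Delta, Gamma}.
C2: derived state '+' in Delta, Eta, Gamma, and Zeta only — synapomorphy for {Delta, Eta, Gamma, Zeta}.
C3: derived state '-' in Theta only — an autapomorphy, so it tells us nothing about relationships among taxa.
C4: derived state '-' in Delta, Gamma, and Zeta only — synapomorphy for {Delta, Gamma, Zeta}.
C5 (derived state '+') is shared by all ingroup taxa — unites the whole ingroup.
C6 (derived state '-') is unique to Theta (autapomorphy; uninformative for grouping).
Most parsimonious ingroup topology: ((Eta,((Gamma,Delta),Zeta)),Theta).
Changes per character on this tree: C1: 1; C2: 1; C3: 1; C4: 1; C5: 1; C6: 1.
Total = 6.

6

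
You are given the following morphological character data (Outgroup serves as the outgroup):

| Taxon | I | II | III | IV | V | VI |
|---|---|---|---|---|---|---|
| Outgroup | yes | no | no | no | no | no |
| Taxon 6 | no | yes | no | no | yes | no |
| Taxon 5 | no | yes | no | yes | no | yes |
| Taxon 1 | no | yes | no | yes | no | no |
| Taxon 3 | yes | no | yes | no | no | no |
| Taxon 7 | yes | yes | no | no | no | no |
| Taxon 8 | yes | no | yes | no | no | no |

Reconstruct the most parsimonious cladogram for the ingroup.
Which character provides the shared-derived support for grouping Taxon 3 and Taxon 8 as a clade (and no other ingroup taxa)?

III

Character polarity is set by the outgroup: the derived state is whichever differs from the outgroup's state, so for I the derived state is 'no', and for the remaining characters it is 'yes'.
Only Taxon 1, Taxon 5, and Taxon 6 show the derived state 'no' for I, supporting them as a clade.
Only Taxon 1, Taxon 5, Taxon 6, and Taxon 7 show the derived state 'yes' for II, supporting them as a clade.
III (derived state 'yes') is shared by Taxon 3 and Taxon 8 — a synapomorphy uniting that clade.
IV: derived state 'yes' in Taxon 1 and Taxon 5 only — synapomorphy for {Taxon 1, Taxon 5}.
V (derived state 'yes') is unique to Taxon 6 (autapomorphy; uninformative for grouping).
VI: derived state 'yes' in Taxon 5 only — an autapomorphy, so it tells us nothing about relationships among taxa.
Most parsimonious ingroup topology: (((Taxon 6,(Taxon 5,Taxon 1)),Taxon 7),(Taxon 3,Taxon 8)).
The clade {Taxon 3, Taxon 8} is supported by III: its derived state 'yes' occurs in exactly those taxa and in no other taxon (including the outgroup).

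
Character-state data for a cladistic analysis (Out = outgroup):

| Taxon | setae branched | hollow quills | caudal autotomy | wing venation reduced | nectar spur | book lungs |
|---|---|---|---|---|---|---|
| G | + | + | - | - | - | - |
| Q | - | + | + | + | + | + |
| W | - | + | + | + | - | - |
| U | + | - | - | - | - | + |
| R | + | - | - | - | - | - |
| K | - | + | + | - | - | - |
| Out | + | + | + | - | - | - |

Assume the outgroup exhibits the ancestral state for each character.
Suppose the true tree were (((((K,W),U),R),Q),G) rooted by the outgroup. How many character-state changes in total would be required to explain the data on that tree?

Map each character onto (((((K,W),U),R),Q),G) (rooted by Out) and count the minimum state changes it requires (Fitch parsimony):
setae branched: 2; hollow quills: 2; caudal autotomy: 3; wing venation reduced: 2; nectar spur: 1; book lungs: 2.
Total tree length = 12.

12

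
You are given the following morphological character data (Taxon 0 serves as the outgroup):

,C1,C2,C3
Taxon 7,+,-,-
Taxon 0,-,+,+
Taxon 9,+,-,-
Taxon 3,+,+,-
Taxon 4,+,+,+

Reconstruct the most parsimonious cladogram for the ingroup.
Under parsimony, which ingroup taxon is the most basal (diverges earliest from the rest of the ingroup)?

Taxon 4

Character polarity is set by the outgroup: the derived state is whichever differs from the outgroup's state, so for C2, C3 the derived state is '-', and for the remaining characters it is '+'.
C1 (derived state '+') is shared by all ingroup taxa — unites the whole ingroup.
C2 (derived state '-') is shared by Taxon 7 and Taxon 9 — a synapomorphy uniting that clade.
Only Taxon 3, Taxon 7, and Taxon 9 show the derived state '-' for C3, supporting them as a clade.
Most parsimonious ingroup topology: (Taxon 4,((Taxon 7,Taxon 9),Taxon 3)).
Taxon 4 is sister to the clade containing all other ingroup taxa, so it is the earliest-diverging (most basal) ingroup lineage.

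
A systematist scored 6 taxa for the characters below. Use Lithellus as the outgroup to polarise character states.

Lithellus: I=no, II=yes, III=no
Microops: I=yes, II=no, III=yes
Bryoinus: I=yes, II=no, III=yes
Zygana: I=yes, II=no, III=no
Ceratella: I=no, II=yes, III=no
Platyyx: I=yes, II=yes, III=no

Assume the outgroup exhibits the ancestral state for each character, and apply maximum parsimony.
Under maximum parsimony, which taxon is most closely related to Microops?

Bryoinus

Character polarity is set by the outgroup: the derived state is whichever differs from the outgroup's state, so for II the derived state is 'no', and for the remaining characters it is 'yes'.
Only Bryoinus, Microops, Platyyx, and Zygana show the derived state 'yes' for I, supporting them as a clade.
II: derived state 'no' in Bryoinus, Microops, and Zygana only — synapomorphy for {Bryoinus, Microops, Zygana}.
III: derived state 'yes' in Bryoinus and Microops only — synapomorphy for {Bryoinus, Microops}.
Most parsimonious ingroup topology: ((((Microops,Bryoinus),Zygana),Platyyx),Ceratella).
Microops and Bryoinus form a cherry on this tree, so they are sister taxa.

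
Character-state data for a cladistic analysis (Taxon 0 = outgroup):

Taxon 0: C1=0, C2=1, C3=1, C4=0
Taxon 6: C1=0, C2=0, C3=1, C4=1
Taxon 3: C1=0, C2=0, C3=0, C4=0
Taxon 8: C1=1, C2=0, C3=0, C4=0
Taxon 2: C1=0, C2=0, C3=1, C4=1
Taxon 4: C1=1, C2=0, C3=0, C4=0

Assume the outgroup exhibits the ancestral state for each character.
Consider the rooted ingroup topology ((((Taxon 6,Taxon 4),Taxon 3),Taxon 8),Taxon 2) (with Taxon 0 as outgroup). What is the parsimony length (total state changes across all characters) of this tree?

7

Map each character onto ((((Taxon 6,Taxon 4),Taxon 3),Taxon 8),Taxon 2) (rooted by Taxon 0) and count the minimum state changes it requires (Fitch parsimony):
C1: 2; C2: 1; C3: 2; C4: 2.
Total tree length = 7.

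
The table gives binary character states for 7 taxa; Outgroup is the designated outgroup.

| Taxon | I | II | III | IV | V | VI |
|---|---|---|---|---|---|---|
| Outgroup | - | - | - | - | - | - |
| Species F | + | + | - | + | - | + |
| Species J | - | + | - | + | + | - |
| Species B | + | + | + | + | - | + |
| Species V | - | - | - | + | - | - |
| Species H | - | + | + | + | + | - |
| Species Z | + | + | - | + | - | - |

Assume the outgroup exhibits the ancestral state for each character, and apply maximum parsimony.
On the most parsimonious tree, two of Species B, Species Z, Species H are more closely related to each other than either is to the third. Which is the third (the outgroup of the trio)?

Species H

The outgroup has state '-' for every character, so '+' is the derived state throughout.
Only Species B, Species F, and Species Z show the derived state '+' for I, supporting them as a clade.
II (derived state '+') is shared by Species B, Species F, Species H, Species J, and Species Z — a synapomorphy uniting that clade.
III groups Species B and Species H, which is incompatible with the clades supported by the remaining characters; treating it as convergent (homoplasy) costs fewer steps than any alternative tree.
IV (derived state '+') is shared by all ingroup taxa — unites the whole ingroup.
V (derived state '+') is shared by Species H and Species J — a synapomorphy uniting that clade.
VI: derived state '+' in Species B and Species F only — synapomorphy for {Species B, Species F}.
Most parsimonious ingroup topology: ((((Species F,Species B),Species Z),(Species J,Species H)),Species V).
Species B and Species Z share a more recent common ancestor with each other than either does with Species H, so Species H is the least closely related of the three.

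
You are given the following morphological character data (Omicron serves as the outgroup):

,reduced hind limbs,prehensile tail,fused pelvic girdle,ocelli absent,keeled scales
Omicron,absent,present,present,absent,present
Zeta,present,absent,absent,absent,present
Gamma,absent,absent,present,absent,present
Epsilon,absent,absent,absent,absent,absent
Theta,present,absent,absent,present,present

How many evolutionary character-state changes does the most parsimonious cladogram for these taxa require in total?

5

Character polarity is set by the outgroup: the derived state is whichever differs from the outgroup's state, so for prehensile tail, fused pelvic girdle, keeled scales the derived state is 'absent', and for the remaining characters it is 'present'.
Only Theta and Zeta show the derived state 'present' for reduced hind limbs, supporting them as a clade.
prehensile tail (derived state 'absent') is shared by all ingroup taxa — unites the whole ingroup.
fused pelvic girdle: derived state 'absent' in Epsilon, Theta, and Zeta only — synapomorphy for {Epsilon, Theta, Zeta}.
ocelli absent: derived state 'present' in Theta only — an autapomorphy, so it tells us nothing about relationships among taxa.
keeled scales (derived state 'absent') is unique to Epsilon (autapomorphy; uninformative for grouping).
Most parsimonious ingroup topology: (((Zeta,Theta),Epsilon),Gamma).
Changes per character on this tree: reduced hind limbs: 1; prehensile tail: 1; fused pelvic girdle: 1; ocelli absent: 1; keeled scales: 1.
Total = 5.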